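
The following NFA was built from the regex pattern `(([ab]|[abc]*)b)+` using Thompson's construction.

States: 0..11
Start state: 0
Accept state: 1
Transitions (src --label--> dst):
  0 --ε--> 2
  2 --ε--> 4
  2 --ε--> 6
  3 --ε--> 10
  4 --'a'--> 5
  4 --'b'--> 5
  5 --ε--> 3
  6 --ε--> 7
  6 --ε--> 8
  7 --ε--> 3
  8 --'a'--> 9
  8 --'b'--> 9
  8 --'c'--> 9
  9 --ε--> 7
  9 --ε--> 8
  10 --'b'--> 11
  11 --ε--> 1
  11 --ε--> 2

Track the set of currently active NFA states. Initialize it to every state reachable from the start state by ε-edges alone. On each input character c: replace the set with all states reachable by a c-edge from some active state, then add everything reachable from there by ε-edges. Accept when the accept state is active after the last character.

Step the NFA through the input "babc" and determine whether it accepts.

Answer: REJECT

Trace:
start: ε-closure({0}) = {0,2,3,4,6,7,8,10}
'b' @ 1: {1,2,3,4,5,6,7,8,9,10,11}  ✓accept
'a' @ 2: {3,5,7,8,9,10}
'b' @ 3: {1,2,3,4,6,7,8,9,10,11}  ✓accept
'c' @ 4: {3,7,8,9,10}
final: {3,7,8,9,10}; accept 1 not in set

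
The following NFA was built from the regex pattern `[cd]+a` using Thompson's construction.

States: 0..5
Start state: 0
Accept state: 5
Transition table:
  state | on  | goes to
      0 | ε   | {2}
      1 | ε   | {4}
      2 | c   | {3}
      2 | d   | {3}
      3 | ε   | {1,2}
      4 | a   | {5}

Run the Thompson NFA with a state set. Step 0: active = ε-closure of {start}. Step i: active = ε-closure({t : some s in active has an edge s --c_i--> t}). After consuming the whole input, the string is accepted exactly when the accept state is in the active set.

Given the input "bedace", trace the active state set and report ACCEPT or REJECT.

Answer: REJECT

Trace:
start: ε-closure({0}) = {0,2}
'b' @ 1: {}  — no active states
rest 'edace' ignored (set empty)
final: {}; accept 5 not in set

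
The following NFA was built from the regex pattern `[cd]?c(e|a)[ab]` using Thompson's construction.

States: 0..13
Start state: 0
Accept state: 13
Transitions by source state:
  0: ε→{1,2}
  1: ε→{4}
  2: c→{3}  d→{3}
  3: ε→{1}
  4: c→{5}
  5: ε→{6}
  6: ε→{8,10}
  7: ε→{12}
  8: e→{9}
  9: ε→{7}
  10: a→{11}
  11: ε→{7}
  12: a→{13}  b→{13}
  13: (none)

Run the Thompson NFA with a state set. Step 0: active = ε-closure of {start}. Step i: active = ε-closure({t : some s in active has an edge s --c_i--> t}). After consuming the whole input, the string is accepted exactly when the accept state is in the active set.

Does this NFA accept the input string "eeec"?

initial (ε-close {0}): {0,1,2,4}
'e' @ 1: {}  — dead — no transitions
rest 'eec' ignored (set empty)
after full input: {}  (accept=13 not in)

Answer: REJECT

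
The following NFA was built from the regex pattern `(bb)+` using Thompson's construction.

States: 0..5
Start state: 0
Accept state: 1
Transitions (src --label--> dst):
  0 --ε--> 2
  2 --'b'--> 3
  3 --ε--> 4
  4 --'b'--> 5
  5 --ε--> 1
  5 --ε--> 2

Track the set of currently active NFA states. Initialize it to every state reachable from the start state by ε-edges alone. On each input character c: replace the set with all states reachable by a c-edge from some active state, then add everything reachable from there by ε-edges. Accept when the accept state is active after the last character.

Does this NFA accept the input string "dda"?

start: ε-closure({0}) = {0,2}
'd' @ 1: {}  — no active states
rest 'da' ignored (set empty)
after full input: {}  (accept=1 not in)

Answer: REJECT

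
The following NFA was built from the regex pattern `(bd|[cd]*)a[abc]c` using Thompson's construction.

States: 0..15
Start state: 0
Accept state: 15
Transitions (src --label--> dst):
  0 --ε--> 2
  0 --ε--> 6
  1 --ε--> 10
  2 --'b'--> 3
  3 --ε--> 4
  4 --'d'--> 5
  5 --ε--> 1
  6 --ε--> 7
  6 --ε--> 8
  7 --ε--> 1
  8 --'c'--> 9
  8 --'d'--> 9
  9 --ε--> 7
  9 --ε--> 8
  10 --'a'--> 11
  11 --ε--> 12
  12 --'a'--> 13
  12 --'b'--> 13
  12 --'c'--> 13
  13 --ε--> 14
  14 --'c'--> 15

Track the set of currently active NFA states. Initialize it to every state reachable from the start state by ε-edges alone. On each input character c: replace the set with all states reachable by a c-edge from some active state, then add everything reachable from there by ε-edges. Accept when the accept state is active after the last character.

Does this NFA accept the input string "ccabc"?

Answer: ACCEPT

Trace:
initial (ε-close {0}): {0,1,2,6,7,8,10}
'c' @ 1: {1,7,8,9,10}
'c' @ 2: {1,7,8,9,10}
'a' @ 3: {11,12}
'b' @ 4: {13,14}
'c' @ 5: {15}  (accept∈set)
end set {15} — state 15 in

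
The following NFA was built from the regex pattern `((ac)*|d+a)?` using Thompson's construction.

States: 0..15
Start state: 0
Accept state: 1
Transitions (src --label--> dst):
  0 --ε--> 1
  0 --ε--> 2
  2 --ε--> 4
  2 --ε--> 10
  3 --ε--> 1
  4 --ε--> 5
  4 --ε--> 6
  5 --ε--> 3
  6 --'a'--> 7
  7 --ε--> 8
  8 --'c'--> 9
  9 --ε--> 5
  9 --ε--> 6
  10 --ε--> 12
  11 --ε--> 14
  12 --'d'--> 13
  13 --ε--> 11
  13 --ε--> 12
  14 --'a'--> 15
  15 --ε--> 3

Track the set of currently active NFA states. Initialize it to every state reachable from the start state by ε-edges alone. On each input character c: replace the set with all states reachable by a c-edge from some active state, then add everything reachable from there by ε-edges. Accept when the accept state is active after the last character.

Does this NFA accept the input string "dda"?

Answer: ACCEPT

Steps:
start: ε-closure({0}) = {0,1,2,3,4,5,6,10,12}
'd' @ 1: {11,12,13,14}
'd' @ 2: {11,12,13,14}
'a' @ 3: {1,3,15}  (accept∈set)
final: {1,3,15}; accept 1 in set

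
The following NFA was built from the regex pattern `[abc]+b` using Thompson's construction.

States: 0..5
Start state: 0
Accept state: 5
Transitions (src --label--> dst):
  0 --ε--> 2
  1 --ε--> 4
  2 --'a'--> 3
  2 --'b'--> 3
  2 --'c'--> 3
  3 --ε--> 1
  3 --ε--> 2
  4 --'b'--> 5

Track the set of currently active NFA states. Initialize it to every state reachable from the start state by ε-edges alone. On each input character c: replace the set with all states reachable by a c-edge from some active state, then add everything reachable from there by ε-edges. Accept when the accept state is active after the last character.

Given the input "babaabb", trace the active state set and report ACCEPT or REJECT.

start: ε-closure({0}) = {0,2}
'b' @ 1: {1,2,3,4}
'a' @ 2: {1,2,3,4}
'b' @ 3: {1,2,3,4,5}  (accept∈set)
'a' @ 4: {1,2,3,4}
'a' @ 5: {1,2,3,4}
'b' @ 6: {1,2,3,4,5}  (accept∈set)
'b' @ 7: {1,2,3,4,5}  (accept∈set)
end set {1,2,3,4,5} — state 5 in

Answer: ACCEPT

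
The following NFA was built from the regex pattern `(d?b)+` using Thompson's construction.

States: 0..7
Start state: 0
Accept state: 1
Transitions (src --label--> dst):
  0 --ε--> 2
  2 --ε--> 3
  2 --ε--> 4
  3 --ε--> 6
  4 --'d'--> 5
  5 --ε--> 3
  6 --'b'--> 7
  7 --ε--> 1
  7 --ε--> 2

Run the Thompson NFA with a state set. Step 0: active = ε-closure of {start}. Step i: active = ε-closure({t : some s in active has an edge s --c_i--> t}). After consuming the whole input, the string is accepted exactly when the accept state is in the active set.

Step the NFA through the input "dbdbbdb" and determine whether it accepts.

Answer: ACCEPT

Trace:
S₀ = ε-closure({0}) = {0,2,3,4,6}
'd' @ 1: {3,5,6}
'b' @ 2: {1,2,3,4,6,7}  (accept∈set)
'd' @ 3: {3,5,6}
'b' @ 4: {1,2,3,4,6,7}  (accept∈set)
'b' @ 5: {1,2,3,4,6,7}  (accept∈set)
'd' @ 6: {3,5,6}
'b' @ 7: {1,2,3,4,6,7}  (accept∈set)
end set {1,2,3,4,6,7} — state 1 in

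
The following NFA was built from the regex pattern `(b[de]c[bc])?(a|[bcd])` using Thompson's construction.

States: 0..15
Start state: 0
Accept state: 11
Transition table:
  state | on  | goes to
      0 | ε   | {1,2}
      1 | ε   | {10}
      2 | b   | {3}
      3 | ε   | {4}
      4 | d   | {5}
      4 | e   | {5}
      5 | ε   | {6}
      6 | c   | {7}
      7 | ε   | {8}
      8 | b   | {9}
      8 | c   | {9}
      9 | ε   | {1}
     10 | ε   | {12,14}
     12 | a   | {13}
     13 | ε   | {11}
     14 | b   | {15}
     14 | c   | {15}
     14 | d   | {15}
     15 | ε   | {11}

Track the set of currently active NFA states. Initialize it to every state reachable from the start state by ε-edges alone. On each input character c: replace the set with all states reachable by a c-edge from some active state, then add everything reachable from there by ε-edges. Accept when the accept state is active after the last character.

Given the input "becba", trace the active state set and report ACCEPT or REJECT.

Answer: ACCEPT

Steps:
initial (ε-close {0}): {0,1,2,10,12,14}
'b' @ 1: {3,4,11,15}  [accepting]
'e' @ 2: {5,6}
'c' @ 3: {7,8}
'b' @ 4: {1,9,10,12,14}
'a' @ 5: {11,13}  [accepting]
final: {11,13}; accept 11 in set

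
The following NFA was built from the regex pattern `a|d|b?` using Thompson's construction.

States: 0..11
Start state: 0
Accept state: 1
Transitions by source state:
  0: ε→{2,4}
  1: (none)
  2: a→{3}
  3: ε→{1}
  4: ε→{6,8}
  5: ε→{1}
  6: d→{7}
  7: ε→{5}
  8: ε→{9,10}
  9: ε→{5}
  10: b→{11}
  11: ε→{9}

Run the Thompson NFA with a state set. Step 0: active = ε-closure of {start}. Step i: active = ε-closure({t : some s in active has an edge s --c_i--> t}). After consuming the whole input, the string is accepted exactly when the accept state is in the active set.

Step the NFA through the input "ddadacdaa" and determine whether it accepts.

start: ε-closure({0}) = {0,1,2,4,5,6,8,9,10}
'd' @ 1: {1,5,7}  [accepting]
'd' @ 2: {}  — state set empty
rest 'adacdaa' ignored (set empty)
after full input: {}  (accept=1 not in)

Answer: REJECT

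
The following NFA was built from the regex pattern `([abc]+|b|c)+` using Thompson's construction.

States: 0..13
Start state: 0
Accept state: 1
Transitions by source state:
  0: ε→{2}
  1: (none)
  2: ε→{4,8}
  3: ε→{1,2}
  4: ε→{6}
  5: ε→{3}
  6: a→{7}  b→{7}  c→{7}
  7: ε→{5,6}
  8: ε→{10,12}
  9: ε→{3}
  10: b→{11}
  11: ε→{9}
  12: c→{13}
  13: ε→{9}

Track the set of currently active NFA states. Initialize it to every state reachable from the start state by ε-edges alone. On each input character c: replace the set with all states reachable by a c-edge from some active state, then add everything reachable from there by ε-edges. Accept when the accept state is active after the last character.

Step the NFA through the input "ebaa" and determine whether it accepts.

start: ε-closure({0}) = {0,2,4,6,8,10,12}
'e' @ 1: {}  — state set empty
rest 'baa' ignored (set empty)
end set {} — state 1 not in

Answer: REJECT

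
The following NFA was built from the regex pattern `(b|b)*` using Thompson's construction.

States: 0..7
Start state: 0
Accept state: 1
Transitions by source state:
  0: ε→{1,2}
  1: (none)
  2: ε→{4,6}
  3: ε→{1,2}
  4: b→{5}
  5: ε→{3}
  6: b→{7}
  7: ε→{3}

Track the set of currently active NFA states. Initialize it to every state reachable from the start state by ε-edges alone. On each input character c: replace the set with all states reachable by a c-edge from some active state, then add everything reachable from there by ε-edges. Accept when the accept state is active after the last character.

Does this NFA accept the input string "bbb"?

Answer: ACCEPT

Derivation:
S₀ = ε-closure({0}) = {0,1,2,4,6}
'b' @ 1: {1,2,3,4,5,6,7}  [accepting]
'b' @ 2: {1,2,3,4,5,6,7}  [accepting]
'b' @ 3: {1,2,3,4,5,6,7}  [accepting]
end set {1,2,3,4,5,6,7} — state 1 in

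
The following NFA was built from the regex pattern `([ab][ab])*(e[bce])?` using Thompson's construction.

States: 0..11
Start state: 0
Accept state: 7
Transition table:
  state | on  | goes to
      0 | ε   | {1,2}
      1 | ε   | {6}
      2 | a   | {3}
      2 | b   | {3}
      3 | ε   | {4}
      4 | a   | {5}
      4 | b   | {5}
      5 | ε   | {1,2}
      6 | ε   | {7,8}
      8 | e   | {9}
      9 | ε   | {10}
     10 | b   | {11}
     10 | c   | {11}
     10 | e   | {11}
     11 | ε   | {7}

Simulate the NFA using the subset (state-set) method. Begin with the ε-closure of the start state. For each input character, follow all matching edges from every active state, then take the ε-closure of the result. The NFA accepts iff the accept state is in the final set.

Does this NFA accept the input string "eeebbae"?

Answer: REJECT

Derivation:
S₀ = ε-closure({0}) = {0,1,2,6,7,8}
'e' @ 1: {9,10}
'e' @ 2: {7,11}  (accept∈set)
'e' @ 3: {}  — dead — no transitions
rest 'bbae' ignored (set empty)
end set {} — state 7 not in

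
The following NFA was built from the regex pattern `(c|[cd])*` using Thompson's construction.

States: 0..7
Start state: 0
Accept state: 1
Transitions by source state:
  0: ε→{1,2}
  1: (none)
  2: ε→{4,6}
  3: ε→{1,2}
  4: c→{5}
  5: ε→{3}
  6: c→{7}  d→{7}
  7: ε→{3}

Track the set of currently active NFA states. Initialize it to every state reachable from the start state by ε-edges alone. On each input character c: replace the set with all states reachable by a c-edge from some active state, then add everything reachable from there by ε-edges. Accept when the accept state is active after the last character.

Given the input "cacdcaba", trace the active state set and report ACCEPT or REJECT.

Answer: REJECT

Steps:
S₀ = ε-closure({0}) = {0,1,2,4,6}
'c' @ 1: {1,2,3,4,5,6,7}  ✓accept
'a' @ 2: {}  — state set empty
rest 'cdcaba' ignored (set empty)
final: {}; accept 1 not in set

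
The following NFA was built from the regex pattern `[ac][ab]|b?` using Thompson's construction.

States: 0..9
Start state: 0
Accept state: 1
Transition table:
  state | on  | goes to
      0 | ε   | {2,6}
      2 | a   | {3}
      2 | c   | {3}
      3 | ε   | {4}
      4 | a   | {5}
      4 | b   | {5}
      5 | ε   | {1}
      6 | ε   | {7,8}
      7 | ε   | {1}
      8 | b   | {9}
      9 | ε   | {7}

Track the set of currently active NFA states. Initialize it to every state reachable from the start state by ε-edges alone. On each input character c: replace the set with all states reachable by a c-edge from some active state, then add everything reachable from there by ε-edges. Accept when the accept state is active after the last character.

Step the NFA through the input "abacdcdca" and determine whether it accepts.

S₀ = ε-closure({0}) = {0,1,2,6,7,8}
'a' @ 1: {3,4}
'b' @ 2: {1,5}  [accepting]
'a' @ 3: {}  — dead — no transitions
rest 'cdcdca' ignored (set empty)
after full input: {}  (accept=1 not in)

Answer: REJECT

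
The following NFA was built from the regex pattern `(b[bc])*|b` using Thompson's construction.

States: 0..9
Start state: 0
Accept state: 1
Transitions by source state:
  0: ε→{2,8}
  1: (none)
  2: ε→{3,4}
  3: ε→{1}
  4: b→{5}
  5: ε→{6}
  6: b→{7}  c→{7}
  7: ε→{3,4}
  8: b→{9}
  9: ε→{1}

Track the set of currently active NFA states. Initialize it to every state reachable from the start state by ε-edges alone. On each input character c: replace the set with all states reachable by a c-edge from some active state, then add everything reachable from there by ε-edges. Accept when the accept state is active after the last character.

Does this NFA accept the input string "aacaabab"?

start: ε-closure({0}) = {0,1,2,3,4,8}
'a' @ 1: {}  — dead — no transitions
rest 'acaabab' ignored (set empty)
after full input: {}  (accept=1 not in)

Answer: REJECT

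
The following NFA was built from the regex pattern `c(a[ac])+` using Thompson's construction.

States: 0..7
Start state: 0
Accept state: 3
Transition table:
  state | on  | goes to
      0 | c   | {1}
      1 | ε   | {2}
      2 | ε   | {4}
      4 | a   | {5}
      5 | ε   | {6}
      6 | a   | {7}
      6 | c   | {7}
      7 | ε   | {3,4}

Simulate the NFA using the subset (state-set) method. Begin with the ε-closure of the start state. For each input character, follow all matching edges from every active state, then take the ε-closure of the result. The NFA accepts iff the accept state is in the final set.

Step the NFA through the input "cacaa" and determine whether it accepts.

Answer: ACCEPT

Steps:
start: ε-closure({0}) = {0}
'c' @ 1: {1,2,4}
'a' @ 2: {5,6}
'c' @ 3: {3,4,7}  ✓accept
'a' @ 4: {5,6}
'a' @ 5: {3,4,7}  ✓accept
end set {3,4,7} — state 3 in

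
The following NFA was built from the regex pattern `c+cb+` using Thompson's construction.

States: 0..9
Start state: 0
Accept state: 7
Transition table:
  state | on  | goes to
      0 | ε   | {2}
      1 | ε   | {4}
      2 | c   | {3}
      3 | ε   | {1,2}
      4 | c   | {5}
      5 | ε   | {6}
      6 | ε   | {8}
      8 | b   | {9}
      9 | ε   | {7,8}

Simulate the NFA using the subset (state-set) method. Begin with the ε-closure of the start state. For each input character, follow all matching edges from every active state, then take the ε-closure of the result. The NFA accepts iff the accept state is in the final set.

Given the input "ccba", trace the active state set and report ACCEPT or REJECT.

Answer: REJECT

Steps:
S₀ = ε-closure({0}) = {0,2}
'c' @ 1: {1,2,3,4}
'c' @ 2: {1,2,3,4,5,6,8}
'b' @ 3: {7,8,9}  (accept∈set)
'a' @ 4: {}  — dead — no transitions
end set {} — state 7 not in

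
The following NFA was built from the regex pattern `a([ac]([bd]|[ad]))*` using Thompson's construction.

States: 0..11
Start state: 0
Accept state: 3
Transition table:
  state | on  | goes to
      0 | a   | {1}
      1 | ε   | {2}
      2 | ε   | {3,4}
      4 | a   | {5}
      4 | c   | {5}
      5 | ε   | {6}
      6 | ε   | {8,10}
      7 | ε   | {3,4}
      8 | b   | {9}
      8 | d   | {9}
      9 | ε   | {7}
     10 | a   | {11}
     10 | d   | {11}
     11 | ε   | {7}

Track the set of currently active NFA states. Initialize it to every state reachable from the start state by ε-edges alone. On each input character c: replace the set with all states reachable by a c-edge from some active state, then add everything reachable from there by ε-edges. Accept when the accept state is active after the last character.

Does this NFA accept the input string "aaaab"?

initial (ε-close {0}): {0}
'a' @ 1: {1,2,3,4}  [accepting]
'a' @ 2: {5,6,8,10}
'a' @ 3: {3,4,7,11}  [accepting]
'a' @ 4: {5,6,8,10}
'b' @ 5: {3,4,7,9}  [accepting]
final: {3,4,7,9}; accept 3 in set

Answer: ACCEPT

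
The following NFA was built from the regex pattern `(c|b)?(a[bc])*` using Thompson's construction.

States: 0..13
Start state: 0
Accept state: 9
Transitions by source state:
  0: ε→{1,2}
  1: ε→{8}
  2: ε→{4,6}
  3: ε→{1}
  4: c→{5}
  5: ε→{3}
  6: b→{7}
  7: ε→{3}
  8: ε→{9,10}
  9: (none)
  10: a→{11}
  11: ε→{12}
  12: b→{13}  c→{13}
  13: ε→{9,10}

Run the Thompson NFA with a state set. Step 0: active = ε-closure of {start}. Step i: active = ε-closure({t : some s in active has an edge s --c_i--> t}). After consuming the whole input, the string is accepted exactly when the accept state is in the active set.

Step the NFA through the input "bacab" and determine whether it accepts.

Answer: ACCEPT

Trace:
start: ε-closure({0}) = {0,1,2,4,6,8,9,10}
'b' @ 1: {1,3,7,8,9,10}  ✓accept
'a' @ 2: {11,12}
'c' @ 3: {9,10,13}  ✓accept
'a' @ 4: {11,12}
'b' @ 5: {9,10,13}  ✓accept
after full input: {9,10,13}  (accept=9 in)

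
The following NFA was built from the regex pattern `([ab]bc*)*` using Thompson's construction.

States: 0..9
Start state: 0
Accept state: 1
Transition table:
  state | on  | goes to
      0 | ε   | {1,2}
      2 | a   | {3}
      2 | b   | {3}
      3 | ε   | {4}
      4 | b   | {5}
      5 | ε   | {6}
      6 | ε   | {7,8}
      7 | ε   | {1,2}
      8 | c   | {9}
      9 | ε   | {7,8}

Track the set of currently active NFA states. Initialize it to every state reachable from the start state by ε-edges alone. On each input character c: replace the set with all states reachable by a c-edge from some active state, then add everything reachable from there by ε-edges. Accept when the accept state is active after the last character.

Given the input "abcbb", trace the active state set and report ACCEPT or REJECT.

Answer: ACCEPT

Derivation:
S₀ = ε-closure({0}) = {0,1,2}
'a' @ 1: {3,4}
'b' @ 2: {1,2,5,6,7,8}  (accept∈set)
'c' @ 3: {1,2,7,8,9}  (accept∈set)
'b' @ 4: {3,4}
'b' @ 5: {1,2,5,6,7,8}  (accept∈set)
final: {1,2,5,6,7,8}; accept 1 in set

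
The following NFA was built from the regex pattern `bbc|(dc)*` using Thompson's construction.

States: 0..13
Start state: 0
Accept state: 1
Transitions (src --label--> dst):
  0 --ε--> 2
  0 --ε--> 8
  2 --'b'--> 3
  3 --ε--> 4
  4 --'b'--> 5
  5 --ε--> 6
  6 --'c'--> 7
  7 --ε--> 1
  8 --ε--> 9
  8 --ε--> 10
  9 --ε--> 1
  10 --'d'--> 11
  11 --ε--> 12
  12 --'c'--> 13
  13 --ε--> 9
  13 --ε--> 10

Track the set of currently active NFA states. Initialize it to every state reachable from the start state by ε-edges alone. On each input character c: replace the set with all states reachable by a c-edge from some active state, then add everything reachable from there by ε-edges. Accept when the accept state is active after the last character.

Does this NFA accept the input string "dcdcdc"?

Answer: ACCEPT

Steps:
start: ε-closure({0}) = {0,1,2,8,9,10}
'd' @ 1: {11,12}
'c' @ 2: {1,9,10,13}  (accept∈set)
'd' @ 3: {11,12}
'c' @ 4: {1,9,10,13}  (accept∈set)
'd' @ 5: {11,12}
'c' @ 6: {1,9,10,13}  (accept∈set)
after full input: {1,9,10,13}  (accept=1 in)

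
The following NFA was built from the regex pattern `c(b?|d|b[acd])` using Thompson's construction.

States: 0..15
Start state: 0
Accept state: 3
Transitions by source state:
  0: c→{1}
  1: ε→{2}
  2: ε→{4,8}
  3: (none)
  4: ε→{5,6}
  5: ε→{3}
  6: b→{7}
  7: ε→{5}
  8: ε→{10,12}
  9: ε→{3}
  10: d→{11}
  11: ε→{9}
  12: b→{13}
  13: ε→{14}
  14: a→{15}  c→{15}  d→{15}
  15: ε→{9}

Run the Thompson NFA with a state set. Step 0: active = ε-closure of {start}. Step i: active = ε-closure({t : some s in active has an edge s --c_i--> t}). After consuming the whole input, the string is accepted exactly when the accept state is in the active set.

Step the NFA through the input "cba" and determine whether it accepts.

S₀ = ε-closure({0}) = {0}
'c' @ 1: {1,2,3,4,5,6,8,10,12}  ✓accept
'b' @ 2: {3,5,7,13,14}  ✓accept
'a' @ 3: {3,9,15}  ✓accept
after full input: {3,9,15}  (accept=3 in)

Answer: ACCEPT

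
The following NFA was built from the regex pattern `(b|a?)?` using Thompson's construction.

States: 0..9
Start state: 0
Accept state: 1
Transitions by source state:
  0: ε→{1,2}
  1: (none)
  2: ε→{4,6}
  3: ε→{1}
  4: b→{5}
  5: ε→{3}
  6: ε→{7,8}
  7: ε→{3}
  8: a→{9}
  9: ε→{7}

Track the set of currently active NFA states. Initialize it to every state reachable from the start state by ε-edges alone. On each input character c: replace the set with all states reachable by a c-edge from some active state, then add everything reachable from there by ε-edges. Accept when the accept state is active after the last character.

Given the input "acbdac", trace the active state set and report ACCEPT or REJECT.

Answer: REJECT

Derivation:
start: ε-closure({0}) = {0,1,2,3,4,6,7,8}
'a' @ 1: {1,3,7,9}  ✓accept
'c' @ 2: {}  — dead — no transitions
rest 'bdac' ignored (set empty)
final: {}; accept 1 not in set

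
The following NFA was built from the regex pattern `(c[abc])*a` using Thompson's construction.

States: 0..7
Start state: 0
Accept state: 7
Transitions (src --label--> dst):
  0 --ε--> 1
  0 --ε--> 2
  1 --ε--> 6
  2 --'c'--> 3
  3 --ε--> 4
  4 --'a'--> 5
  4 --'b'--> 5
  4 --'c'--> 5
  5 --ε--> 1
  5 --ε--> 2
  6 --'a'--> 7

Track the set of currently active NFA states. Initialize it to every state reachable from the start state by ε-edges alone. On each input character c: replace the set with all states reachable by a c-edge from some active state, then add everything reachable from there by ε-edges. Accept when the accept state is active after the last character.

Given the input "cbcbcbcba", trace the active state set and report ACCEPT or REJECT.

Answer: ACCEPT

Trace:
start: ε-closure({0}) = {0,1,2,6}
'c' @ 1: {3,4}
'b' @ 2: {1,2,5,6}
'c' @ 3: {3,4}
'b' @ 4: {1,2,5,6}
'c' @ 5: {3,4}
'b' @ 6: {1,2,5,6}
'c' @ 7: {3,4}
'b' @ 8: {1,2,5,6}
'a' @ 9: {7}  (accept∈set)
final: {7}; accept 7 in set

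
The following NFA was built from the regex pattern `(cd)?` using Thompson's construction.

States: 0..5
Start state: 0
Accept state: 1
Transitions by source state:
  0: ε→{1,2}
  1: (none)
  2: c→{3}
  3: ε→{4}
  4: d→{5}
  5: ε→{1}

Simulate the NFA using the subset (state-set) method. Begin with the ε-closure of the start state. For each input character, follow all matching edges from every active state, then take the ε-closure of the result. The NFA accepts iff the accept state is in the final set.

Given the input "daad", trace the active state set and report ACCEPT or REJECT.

start: ε-closure({0}) = {0,1,2}
'd' @ 1: {}  — state set empty
rest 'aad' ignored (set empty)
after full input: {}  (accept=1 not in)

Answer: REJECT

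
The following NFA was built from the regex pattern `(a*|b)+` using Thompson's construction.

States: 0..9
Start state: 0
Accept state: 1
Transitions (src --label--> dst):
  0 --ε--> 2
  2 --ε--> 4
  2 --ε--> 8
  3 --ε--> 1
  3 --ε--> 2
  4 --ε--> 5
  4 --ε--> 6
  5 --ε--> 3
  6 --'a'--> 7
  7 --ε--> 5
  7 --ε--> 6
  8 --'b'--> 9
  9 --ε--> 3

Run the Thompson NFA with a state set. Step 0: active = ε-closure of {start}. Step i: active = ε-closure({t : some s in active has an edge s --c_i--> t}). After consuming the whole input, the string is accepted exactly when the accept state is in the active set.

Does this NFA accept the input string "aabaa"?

Answer: ACCEPT

Steps:
start: ε-closure({0}) = {0,1,2,3,4,5,6,8}
'a' @ 1: {1,2,3,4,5,6,7,8}  ✓accept
'a' @ 2: {1,2,3,4,5,6,7,8}  ✓accept
'b' @ 3: {1,2,3,4,5,6,8,9}  ✓accept
'a' @ 4: {1,2,3,4,5,6,7,8}  ✓accept
'a' @ 5: {1,2,3,4,5,6,7,8}  ✓accept
final: {1,2,3,4,5,6,7,8}; accept 1 in set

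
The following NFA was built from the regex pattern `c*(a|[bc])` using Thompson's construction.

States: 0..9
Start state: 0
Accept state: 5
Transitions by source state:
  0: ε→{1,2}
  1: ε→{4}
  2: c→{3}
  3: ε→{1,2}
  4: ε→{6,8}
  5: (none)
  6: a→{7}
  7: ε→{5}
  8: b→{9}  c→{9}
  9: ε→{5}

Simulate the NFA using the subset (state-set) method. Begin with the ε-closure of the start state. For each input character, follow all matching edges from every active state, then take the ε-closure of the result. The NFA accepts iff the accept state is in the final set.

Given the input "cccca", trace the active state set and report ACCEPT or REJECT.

initial (ε-close {0}): {0,1,2,4,6,8}
'c' @ 1: {1,2,3,4,5,6,8,9}  [accepting]
'c' @ 2: {1,2,3,4,5,6,8,9}  [accepting]
'c' @ 3: {1,2,3,4,5,6,8,9}  [accepting]
'c' @ 4: {1,2,3,4,5,6,8,9}  [accepting]
'a' @ 5: {5,7}  [accepting]
end set {5,7} — state 5 in

Answer: ACCEPT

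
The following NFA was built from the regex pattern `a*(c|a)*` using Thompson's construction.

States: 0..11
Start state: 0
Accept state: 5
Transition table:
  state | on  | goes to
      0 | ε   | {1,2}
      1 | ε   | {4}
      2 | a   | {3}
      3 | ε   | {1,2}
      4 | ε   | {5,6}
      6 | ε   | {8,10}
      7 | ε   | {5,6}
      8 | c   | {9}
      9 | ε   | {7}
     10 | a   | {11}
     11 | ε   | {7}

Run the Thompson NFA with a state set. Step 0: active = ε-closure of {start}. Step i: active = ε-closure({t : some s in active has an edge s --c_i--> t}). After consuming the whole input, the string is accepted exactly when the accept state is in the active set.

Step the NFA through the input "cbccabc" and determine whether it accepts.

Answer: REJECT

Steps:
S₀ = ε-closure({0}) = {0,1,2,4,5,6,8,10}
'c' @ 1: {5,6,7,8,9,10}  ✓accept
'b' @ 2: {}  — dead — no transitions
rest 'ccabc' ignored (set empty)
final: {}; accept 5 not in set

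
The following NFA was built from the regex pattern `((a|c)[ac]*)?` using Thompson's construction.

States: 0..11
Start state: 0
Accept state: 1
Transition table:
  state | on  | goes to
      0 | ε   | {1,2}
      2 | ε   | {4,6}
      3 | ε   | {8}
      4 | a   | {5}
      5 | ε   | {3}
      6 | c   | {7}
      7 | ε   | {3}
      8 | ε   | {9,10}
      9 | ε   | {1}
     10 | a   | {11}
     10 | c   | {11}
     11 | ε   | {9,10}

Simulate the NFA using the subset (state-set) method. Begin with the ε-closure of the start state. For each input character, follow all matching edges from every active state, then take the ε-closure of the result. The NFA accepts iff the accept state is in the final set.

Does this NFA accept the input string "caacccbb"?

Answer: REJECT

Steps:
S₀ = ε-closure({0}) = {0,1,2,4,6}
'c' @ 1: {1,3,7,8,9,10}  (accept∈set)
'a' @ 2: {1,9,10,11}  (accept∈set)
'a' @ 3: {1,9,10,11}  (accept∈set)
'c' @ 4: {1,9,10,11}  (accept∈set)
'c' @ 5: {1,9,10,11}  (accept∈set)
'c' @ 6: {1,9,10,11}  (accept∈set)
'b' @ 7: {}  — state set empty
rest 'b' ignored (set empty)
end set {} — state 1 not in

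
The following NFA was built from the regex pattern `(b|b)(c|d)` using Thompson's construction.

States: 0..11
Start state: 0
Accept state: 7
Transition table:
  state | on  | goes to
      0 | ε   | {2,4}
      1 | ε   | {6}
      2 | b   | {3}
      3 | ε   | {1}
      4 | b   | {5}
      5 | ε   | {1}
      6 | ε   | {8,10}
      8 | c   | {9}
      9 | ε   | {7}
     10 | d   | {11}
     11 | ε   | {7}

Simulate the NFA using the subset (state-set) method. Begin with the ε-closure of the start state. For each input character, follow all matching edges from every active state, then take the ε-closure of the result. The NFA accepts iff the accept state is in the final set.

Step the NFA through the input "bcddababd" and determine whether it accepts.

Answer: REJECT

Steps:
S₀ = ε-closure({0}) = {0,2,4}
'b' @ 1: {1,3,5,6,8,10}
'c' @ 2: {7,9}  ✓accept
'd' @ 3: {}  — state set empty
rest 'dababd' ignored (set empty)
end set {} — state 7 not in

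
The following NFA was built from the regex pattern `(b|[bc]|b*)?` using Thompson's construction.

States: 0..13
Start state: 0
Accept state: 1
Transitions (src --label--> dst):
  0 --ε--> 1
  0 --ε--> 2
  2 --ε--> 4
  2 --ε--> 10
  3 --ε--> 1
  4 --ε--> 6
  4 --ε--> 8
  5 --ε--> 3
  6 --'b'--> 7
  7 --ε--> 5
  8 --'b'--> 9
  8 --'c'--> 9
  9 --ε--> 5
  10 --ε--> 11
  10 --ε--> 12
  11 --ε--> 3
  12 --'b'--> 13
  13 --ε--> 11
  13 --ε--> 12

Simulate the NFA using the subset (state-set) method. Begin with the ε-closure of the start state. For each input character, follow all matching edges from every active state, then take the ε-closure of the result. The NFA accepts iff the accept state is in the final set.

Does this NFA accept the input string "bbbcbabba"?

Answer: REJECT

Steps:
initial (ε-close {0}): {0,1,2,3,4,6,8,10,11,12}
'b' @ 1: {1,3,5,7,9,11,12,13}  ✓accept
'b' @ 2: {1,3,11,12,13}  ✓accept
'b' @ 3: {1,3,11,12,13}  ✓accept
'c' @ 4: {}  — state set empty
rest 'babba' ignored (set empty)
end set {} — state 1 not in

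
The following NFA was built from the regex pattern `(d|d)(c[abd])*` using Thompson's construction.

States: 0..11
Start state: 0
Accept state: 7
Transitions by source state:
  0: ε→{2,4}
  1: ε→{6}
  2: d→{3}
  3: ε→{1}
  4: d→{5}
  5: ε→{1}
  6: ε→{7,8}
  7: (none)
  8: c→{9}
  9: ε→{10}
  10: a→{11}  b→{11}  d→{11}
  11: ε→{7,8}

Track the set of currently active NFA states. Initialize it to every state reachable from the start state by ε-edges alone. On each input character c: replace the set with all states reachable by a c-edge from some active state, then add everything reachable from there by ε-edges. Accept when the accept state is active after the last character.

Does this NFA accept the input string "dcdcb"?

Answer: ACCEPT

Steps:
S₀ = ε-closure({0}) = {0,2,4}
'd' @ 1: {1,3,5,6,7,8}  [accepting]
'c' @ 2: {9,10}
'd' @ 3: {7,8,11}  [accepting]
'c' @ 4: {9,10}
'b' @ 5: {7,8,11}  [accepting]
final: {7,8,11}; accept 7 in set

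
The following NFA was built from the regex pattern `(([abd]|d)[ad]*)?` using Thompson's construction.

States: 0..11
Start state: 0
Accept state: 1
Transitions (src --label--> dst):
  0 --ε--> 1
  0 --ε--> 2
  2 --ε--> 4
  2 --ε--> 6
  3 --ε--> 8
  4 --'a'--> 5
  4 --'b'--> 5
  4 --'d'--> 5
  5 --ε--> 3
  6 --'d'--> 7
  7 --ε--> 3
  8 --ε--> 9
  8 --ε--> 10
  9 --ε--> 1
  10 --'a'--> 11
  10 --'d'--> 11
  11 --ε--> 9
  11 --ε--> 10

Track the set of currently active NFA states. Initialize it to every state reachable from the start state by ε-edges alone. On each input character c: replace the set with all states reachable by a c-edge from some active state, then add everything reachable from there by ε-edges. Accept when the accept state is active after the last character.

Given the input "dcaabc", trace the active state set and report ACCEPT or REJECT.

S₀ = ε-closure({0}) = {0,1,2,4,6}
'd' @ 1: {1,3,5,7,8,9,10}  [accepting]
'c' @ 2: {}  — state set empty
rest 'aabc' ignored (set empty)
final: {}; accept 1 not in set

Answer: REJECT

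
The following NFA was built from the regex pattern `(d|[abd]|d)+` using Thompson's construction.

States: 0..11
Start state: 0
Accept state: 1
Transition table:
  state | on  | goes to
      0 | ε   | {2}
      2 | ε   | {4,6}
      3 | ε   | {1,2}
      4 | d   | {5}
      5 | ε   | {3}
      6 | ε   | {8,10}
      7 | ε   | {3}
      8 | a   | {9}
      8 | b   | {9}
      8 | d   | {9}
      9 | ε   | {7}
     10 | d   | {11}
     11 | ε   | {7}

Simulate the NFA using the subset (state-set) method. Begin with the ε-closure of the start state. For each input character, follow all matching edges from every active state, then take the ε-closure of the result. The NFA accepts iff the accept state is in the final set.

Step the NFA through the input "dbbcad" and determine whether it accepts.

start: ε-closure({0}) = {0,2,4,6,8,10}
'd' @ 1: {1,2,3,4,5,6,7,8,9,10,11}  (accept∈set)
'b' @ 2: {1,2,3,4,6,7,8,9,10}  (accept∈set)
'b' @ 3: {1,2,3,4,6,7,8,9,10}  (accept∈set)
'c' @ 4: {}  — no active states
rest 'ad' ignored (set empty)
final: {}; accept 1 not in set

Answer: REJECT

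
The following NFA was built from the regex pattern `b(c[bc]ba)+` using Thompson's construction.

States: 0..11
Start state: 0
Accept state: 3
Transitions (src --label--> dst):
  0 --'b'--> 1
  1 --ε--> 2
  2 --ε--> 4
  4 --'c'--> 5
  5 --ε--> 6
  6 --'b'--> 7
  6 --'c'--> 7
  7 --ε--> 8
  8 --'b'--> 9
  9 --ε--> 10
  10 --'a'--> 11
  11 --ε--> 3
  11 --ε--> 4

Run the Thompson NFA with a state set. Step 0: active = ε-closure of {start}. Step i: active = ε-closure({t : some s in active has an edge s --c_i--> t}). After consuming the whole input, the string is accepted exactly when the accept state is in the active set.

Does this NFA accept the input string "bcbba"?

Answer: ACCEPT

Trace:
start: ε-closure({0}) = {0}
'b' @ 1: {1,2,4}
'c' @ 2: {5,6}
'b' @ 3: {7,8}
'b' @ 4: {9,10}
'a' @ 5: {3,4,11}  (accept∈set)
end set {3,4,11} — state 3 in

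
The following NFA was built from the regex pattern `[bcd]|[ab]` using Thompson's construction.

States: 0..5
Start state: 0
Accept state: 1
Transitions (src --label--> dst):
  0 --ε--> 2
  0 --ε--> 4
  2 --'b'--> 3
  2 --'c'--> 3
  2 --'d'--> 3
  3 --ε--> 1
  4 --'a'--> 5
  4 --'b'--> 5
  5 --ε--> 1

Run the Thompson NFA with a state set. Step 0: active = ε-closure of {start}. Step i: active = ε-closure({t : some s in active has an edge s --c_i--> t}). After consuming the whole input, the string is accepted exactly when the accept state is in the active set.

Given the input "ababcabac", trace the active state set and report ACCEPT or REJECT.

start: ε-closure({0}) = {0,2,4}
'a' @ 1: {1,5}  [accepting]
'b' @ 2: {}  — state set empty
rest 'abcabac' ignored (set empty)
after full input: {}  (accept=1 not in)

Answer: REJECT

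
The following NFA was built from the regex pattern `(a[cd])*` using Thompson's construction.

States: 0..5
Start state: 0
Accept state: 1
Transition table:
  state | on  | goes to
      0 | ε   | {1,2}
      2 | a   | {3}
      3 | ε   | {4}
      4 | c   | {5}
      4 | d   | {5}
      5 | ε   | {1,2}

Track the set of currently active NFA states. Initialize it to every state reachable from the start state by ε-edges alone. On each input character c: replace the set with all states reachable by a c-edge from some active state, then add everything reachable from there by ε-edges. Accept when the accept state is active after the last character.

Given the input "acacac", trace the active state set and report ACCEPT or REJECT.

Answer: ACCEPT

Trace:
S₀ = ε-closure({0}) = {0,1,2}
'a' @ 1: {3,4}
'c' @ 2: {1,2,5}  ✓accept
'a' @ 3: {3,4}
'c' @ 4: {1,2,5}  ✓accept
'a' @ 5: {3,4}
'c' @ 6: {1,2,5}  ✓accept
after full input: {1,2,5}  (accept=1 in)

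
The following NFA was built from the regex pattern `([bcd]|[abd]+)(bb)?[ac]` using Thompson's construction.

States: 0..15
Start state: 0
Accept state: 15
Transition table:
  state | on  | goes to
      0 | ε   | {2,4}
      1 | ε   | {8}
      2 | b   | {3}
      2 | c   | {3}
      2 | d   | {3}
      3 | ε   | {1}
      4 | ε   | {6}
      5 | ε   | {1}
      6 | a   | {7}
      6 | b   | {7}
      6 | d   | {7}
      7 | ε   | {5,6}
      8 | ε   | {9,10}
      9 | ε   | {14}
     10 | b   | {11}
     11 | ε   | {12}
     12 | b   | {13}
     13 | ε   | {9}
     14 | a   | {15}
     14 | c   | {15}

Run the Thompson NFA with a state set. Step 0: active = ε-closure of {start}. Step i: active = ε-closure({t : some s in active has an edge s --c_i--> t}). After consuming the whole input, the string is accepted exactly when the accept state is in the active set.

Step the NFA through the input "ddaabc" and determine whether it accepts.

initial (ε-close {0}): {0,2,4,6}
'd' @ 1: {1,3,5,6,7,8,9,10,14}
'd' @ 2: {1,5,6,7,8,9,10,14}
'a' @ 3: {1,5,6,7,8,9,10,14,15}  ✓accept
'a' @ 4: {1,5,6,7,8,9,10,14,15}  ✓accept
'b' @ 5: {1,5,6,7,8,9,10,11,12,14}
'c' @ 6: {15}  ✓accept
after full input: {15}  (accept=15 in)

Answer: ACCEPT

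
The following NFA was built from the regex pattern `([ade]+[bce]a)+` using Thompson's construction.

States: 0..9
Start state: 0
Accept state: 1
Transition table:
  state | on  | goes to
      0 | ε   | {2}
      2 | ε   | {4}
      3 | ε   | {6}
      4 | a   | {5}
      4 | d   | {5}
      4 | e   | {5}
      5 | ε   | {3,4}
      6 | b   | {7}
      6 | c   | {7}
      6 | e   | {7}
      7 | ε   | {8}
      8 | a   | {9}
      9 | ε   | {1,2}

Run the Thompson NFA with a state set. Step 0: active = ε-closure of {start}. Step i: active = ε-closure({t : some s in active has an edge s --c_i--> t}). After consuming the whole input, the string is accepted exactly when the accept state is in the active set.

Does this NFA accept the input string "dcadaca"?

start: ε-closure({0}) = {0,2,4}
'd' @ 1: {3,4,5,6}
'c' @ 2: {7,8}
'a' @ 3: {1,2,4,9}  ✓accept
'd' @ 4: {3,4,5,6}
'a' @ 5: {3,4,5,6}
'c' @ 6: {7,8}
'a' @ 7: {1,2,4,9}  ✓accept
end set {1,2,4,9} — state 1 in

Answer: ACCEPT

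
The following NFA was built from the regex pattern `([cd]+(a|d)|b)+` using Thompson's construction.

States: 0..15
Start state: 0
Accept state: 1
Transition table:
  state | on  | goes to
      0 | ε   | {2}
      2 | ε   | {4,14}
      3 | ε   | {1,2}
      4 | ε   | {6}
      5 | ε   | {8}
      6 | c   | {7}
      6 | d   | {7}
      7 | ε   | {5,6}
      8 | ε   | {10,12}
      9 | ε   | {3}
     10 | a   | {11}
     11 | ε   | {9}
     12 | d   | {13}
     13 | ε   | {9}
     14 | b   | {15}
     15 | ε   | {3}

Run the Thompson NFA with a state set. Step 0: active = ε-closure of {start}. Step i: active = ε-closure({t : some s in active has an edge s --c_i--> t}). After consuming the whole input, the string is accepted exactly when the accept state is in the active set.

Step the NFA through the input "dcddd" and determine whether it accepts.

Answer: ACCEPT

Derivation:
S₀ = ε-closure({0}) = {0,2,4,6,14}
'd' @ 1: {5,6,7,8,10,12}
'c' @ 2: {5,6,7,8,10,12}
'd' @ 3: {1,2,3,4,5,6,7,8,9,10,12,13,14}  ✓accept
'd' @ 4: {1,2,3,4,5,6,7,8,9,10,12,13,14}  ✓accept
'd' @ 5: {1,2,3,4,5,6,7,8,9,10,12,13,14}  ✓accept
final: {1,2,3,4,5,6,7,8,9,10,12,13,14}; accept 1 in set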